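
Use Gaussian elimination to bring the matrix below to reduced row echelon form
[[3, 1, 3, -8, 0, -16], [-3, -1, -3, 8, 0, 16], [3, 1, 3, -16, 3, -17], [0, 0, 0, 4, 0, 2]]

R1 := 1/3·R1
  [  1  1/3   1  -8/3  0  -16/3 ]
  [ -3   -1  -3     8  0     16 ]
  [  3    1   3   -16  3    -17 ]
  [  0    0   0     4  0      2 ]
R2 := R2 + 3·R1
  [ 1  1/3  1  -8/3  0  -16/3 ]
  [ 0    0  0     0  0      0 ]
  [ 3    1  3   -16  3    -17 ]
  [ 0    0  0     4  0      2 ]
R3 := R3 − 3·R1
  [ 1  1/3  1  -8/3  0  -16/3 ]
  [ 0    0  0     0  0      0 ]
  [ 0    0  0    -8  3     -1 ]
  [ 0    0  0     4  0      2 ]
R2 ↔ R3
  [ 1  1/3  1  -8/3  0  -16/3 ]
  [ 0    0  0    -8  3     -1 ]
  [ 0    0  0     0  0      0 ]
  [ 0    0  0     4  0      2 ]
R2 := -1/8·R2
  [ 1  1/3  1  -8/3     0  -16/3 ]
  [ 0    0  0     1  -3/8    1/8 ]
  [ 0    0  0     0     0      0 ]
  [ 0    0  0     4     0      2 ]
R4 := R4 − 4·R2
  [ 1  1/3  1  -8/3     0  -16/3 ]
  [ 0    0  0     1  -3/8    1/8 ]
  [ 0    0  0     0     0      0 ]
  [ 0    0  0     0   3/2    3/2 ]
R3 ↔ R4
  [ 1  1/3  1  -8/3     0  -16/3 ]
  [ 0    0  0     1  -3/8    1/8 ]
  [ 0    0  0     0   3/2    3/2 ]
  [ 0    0  0     0     0      0 ]
R3 := 2/3·R3
  [ 1  1/3  1  -8/3     0  -16/3 ]
  [ 0    0  0     1  -3/8    1/8 ]
  [ 0    0  0     0     1      1 ]
  [ 0    0  0     0     0      0 ]
R2 := R2 + 3/8·R3
  [ 1  1/3  1  -8/3  0  -16/3 ]
  [ 0    0  0     1  0    1/2 ]
  [ 0    0  0     0  1      1 ]
  [ 0    0  0     0  0      0 ]
R1 := R1 + 8/3·R2
  [ 1  1/3  1  0  0   -4 ]
  [ 0    0  0  1  0  1/2 ]
  [ 0    0  0  0  1    1 ]
  [ 0    0  0  0  0    0 ]

[[1, 1/3, 1, 0, 0, -4], [0, 0, 0, 1, 0, 1/2], [0, 0, 0, 0, 1, 1], [0, 0, 0, 0, 0, 0]]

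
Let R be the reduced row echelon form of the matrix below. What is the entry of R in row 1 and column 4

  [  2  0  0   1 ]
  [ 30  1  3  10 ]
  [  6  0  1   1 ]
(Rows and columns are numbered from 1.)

1/2

R1 ← 1/2·R1
  [  1  0  0  1/2 ]
  [ 30  1  3   10 ]
  [  6  0  1    1 ]
R2 ← R2 − 30·R1
  [ 1  0  0  1/2 ]
  [ 0  1  3   -5 ]
  [ 6  0  1    1 ]
R3 ← R3 − 6·R1
  [ 1  0  0  1/2 ]
  [ 0  1  3   -5 ]
  [ 0  0  1   -2 ]
R2 ← R2 − 3·R3
  [ 1  0  0  1/2 ]
  [ 0  1  0    1 ]
  [ 0  0  1   -2 ]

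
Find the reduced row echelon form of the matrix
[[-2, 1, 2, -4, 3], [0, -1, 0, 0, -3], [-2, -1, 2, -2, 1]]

[[1, 0, -1, 0, -4], [0, 1, 0, 0, 3], [0, 0, 0, 1, 2]]

r1 -> -1/2·r1
  [  1  -1/2  -1   2  -3/2 ]
  [  0    -1   0   0    -3 ]
  [ -2    -1   2  -2     1 ]
r3 -> r3 + 2·r1
  [ 1  -1/2  -1  2  -3/2 ]
  [ 0    -1   0  0    -3 ]
  [ 0    -2   0  2    -2 ]
r2 -> -1·r2
  [ 1  -1/2  -1  2  -3/2 ]
  [ 0     1   0  0     3 ]
  [ 0    -2   0  2    -2 ]
r3 -> r3 + 2·r2
  [ 1  -1/2  -1  2  -3/2 ]
  [ 0     1   0  0     3 ]
  [ 0     0   0  2     4 ]
r3 -> 1/2·r3
  [ 1  -1/2  -1  2  -3/2 ]
  [ 0     1   0  0     3 ]
  [ 0     0   0  1     2 ]
r1 -> r1 − 2·r3
  [ 1  -1/2  -1  0  -11/2 ]
  [ 0     1   0  0      3 ]
  [ 0     0   0  1      2 ]
r1 -> r1 + 1/2·r2
  [ 1  0  -1  0  -4 ]
  [ 0  1   0  0   3 ]
  [ 0  0   0  1   2 ]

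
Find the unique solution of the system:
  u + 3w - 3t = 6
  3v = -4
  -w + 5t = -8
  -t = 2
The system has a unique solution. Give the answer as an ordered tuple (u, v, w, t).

Form the augmented matrix and row-reduce:
  [ 1  0   3  -3  |   6 ]
  [ 0  3   0   0  |  -4 ]
  [ 0  0  -1   5  |  -8 ]
  [ 0  0   0  -1  |   2 ]
r2 ← 1/3·r2
r3 ← -1·r3
r4 ← -1·r4
r3 ← r3 + 5·r4
r1 ← r1 + 3·r4
r1 ← r1 − 3·r3
Reading off the last column: u = 6, v = -4/3, w = -2, t = -2.

(6, -4/3, -2, -2)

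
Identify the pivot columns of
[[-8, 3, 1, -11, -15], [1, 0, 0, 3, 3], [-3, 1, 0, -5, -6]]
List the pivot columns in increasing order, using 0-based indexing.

r1 -> -1/8·r1
  [  1  -3/8  -1/8  11/8  15/8 ]
  [  1     0     0     3     3 ]
  [ -3     1     0    -5    -6 ]
r2 -> r2 − r1
  [  1  -3/8  -1/8  11/8  15/8 ]
  [  0   3/8   1/8  13/8   9/8 ]
  [ -3     1     0    -5    -6 ]
r3 -> r3 + 3·r1
  [ 1  -3/8  -1/8  11/8  15/8 ]
  [ 0   3/8   1/8  13/8   9/8 ]
  [ 0  -1/8  -3/8  -7/8  -3/8 ]
r2 -> 8/3·r2
  [ 1  -3/8  -1/8  11/8  15/8 ]
  [ 0     1   1/3  13/3     3 ]
  [ 0  -1/8  -3/8  -7/8  -3/8 ]
r3 -> r3 + 1/8·r2
  [ 1  -3/8  -1/8  11/8  15/8 ]
  [ 0     1   1/3  13/3     3 ]
  [ 0     0  -1/3  -1/3     0 ]
r3 -> -3·r3
  [ 1  -3/8  -1/8  11/8  15/8 ]
  [ 0     1   1/3  13/3     3 ]
  [ 0     0     1     1     0 ]
r2 -> r2 − 1/3·r3
  [ 1  -3/8  -1/8  11/8  15/8 ]
  [ 0     1     0     4     3 ]
  [ 0     0     1     1     0 ]
r1 -> r1 + 1/8·r3
  [ 1  -3/8  0  3/2  15/8 ]
  [ 0     1  0    4     3 ]
  [ 0     0  1    1     0 ]
r1 -> r1 + 3/8·r2
  [ 1  0  0  3  3 ]
  [ 0  1  0  4  3 ]
  [ 0  0  1  1  0 ]
Pivot columns are the columns containing a leading 1.

0, 1, 2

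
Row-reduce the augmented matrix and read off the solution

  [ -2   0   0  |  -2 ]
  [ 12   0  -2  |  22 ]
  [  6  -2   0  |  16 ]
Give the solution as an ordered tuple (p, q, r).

Multiply ρ1 by -1/2.
  [  1   0   0  |   1 ]
  [ 12   0  -2  |  22 ]
  [  6  -2   0  |  16 ]
Subtract 12 times ρ1 from ρ2.
  [ 1   0   0  |   1 ]
  [ 0   0  -2  |  10 ]
  [ 6  -2   0  |  16 ]
Subtract 6 times ρ1 from ρ3.
  [ 1   0   0  |   1 ]
  [ 0   0  -2  |  10 ]
  [ 0  -2   0  |  10 ]
Swap ρ2 and ρ3.
  [ 1   0   0  |   1 ]
  [ 0  -2   0  |  10 ]
  [ 0   0  -2  |  10 ]
Multiply ρ2 by -1/2.
  [ 1  0   0  |   1 ]
  [ 0  1   0  |  -5 ]
  [ 0  0  -2  |  10 ]
Multiply ρ3 by -1/2.
  [ 1  0  0  |   1 ]
  [ 0  1  0  |  -5 ]
  [ 0  0  1  |  -5 ]
Reading off the last column: p = 1, q = -5, r = -5.

(1, -5, -5)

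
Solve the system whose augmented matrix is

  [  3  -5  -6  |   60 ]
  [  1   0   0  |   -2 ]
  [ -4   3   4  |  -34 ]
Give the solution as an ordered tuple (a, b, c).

R1 → 1/3·R1
  [  1  -5/3  -2  |   20 ]
  [  1     0   0  |   -2 ]
  [ -4     3   4  |  -34 ]
R2 → R2 − R1
  [  1  -5/3  -2  |   20 ]
  [  0   5/3   2  |  -22 ]
  [ -4     3   4  |  -34 ]
R3 → R3 + 4·R1
  [ 1   -5/3  -2  |   20 ]
  [ 0    5/3   2  |  -22 ]
  [ 0  -11/3  -4  |   46 ]
R2 → 3/5·R2
  [ 1   -5/3   -2  |     20 ]
  [ 0      1  6/5  |  -66/5 ]
  [ 0  -11/3   -4  |     46 ]
R3 → R3 + 11/3·R2
  [ 1  -5/3   -2  |     20 ]
  [ 0     1  6/5  |  -66/5 ]
  [ 0     0  2/5  |  -12/5 ]
R3 → 5/2·R3
  [ 1  -5/3   -2  |     20 ]
  [ 0     1  6/5  |  -66/5 ]
  [ 0     0    1  |     -6 ]
R2 → R2 − 6/5·R3
  [ 1  -5/3  -2  |  20 ]
  [ 0     1   0  |  -6 ]
  [ 0     0   1  |  -6 ]
R1 → R1 + 2·R3
  [ 1  -5/3  0  |   8 ]
  [ 0     1  0  |  -6 ]
  [ 0     0  1  |  -6 ]
R1 → R1 + 5/3·R2
  [ 1  0  0  |  -2 ]
  [ 0  1  0  |  -6 ]
  [ 0  0  1  |  -6 ]
Reading off the last column: a = -2, b = -6, c = -6.

(-2, -6, -6)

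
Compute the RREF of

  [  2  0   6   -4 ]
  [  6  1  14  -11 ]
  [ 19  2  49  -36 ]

R1 -> 1/2·R1
  [  1  0   3   -2 ]
  [  6  1  14  -11 ]
  [ 19  2  49  -36 ]
R2 -> R2 − 6·R1
  [  1  0   3   -2 ]
  [  0  1  -4    1 ]
  [ 19  2  49  -36 ]
R3 -> R3 − 19·R1
  [ 1  0   3  -2 ]
  [ 0  1  -4   1 ]
  [ 0  2  -8   2 ]
R3 -> R3 − 2·R2
  [ 1  0   3  -2 ]
  [ 0  1  -4   1 ]
  [ 0  0   0   0 ]

[[1, 0, 3, -2], [0, 1, -4, 1], [0, 0, 0, 0]]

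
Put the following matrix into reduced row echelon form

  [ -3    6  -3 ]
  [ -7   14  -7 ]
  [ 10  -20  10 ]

r1 → -1/3·r1
  [  1   -2   1 ]
  [ -7   14  -7 ]
  [ 10  -20  10 ]
r2 → r2 + 7·r1
  [  1   -2   1 ]
  [  0    0   0 ]
  [ 10  -20  10 ]
r3 → r3 − 10·r1
  [ 1  -2  1 ]
  [ 0   0  0 ]
  [ 0   0  0 ]

[[1, -2, 1], [0, 0, 0], [0, 0, 0]]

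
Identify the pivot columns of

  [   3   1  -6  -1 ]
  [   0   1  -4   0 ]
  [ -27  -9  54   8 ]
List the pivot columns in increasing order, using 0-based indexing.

R1 := 1/3·R1
  [   1  1/3  -2  -1/3 ]
  [   0    1  -4     0 ]
  [ -27   -9  54     8 ]
R3 := R3 + 27·R1
  [ 1  1/3  -2  -1/3 ]
  [ 0    1  -4     0 ]
  [ 0    0   0    -1 ]
R3 := -1·R3
  [ 1  1/3  -2  -1/3 ]
  [ 0    1  -4     0 ]
  [ 0    0   0     1 ]
R1 := R1 + 1/3·R3
  [ 1  1/3  -2  0 ]
  [ 0    1  -4  0 ]
  [ 0    0   0  1 ]
R1 := R1 − 1/3·R2
  [ 1  0  -2/3  0 ]
  [ 0  1    -4  0 ]
  [ 0  0     0  1 ]
Pivot columns are the columns containing a leading 1.

0, 1, 3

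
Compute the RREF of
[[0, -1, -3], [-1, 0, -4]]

R1 <=> R2
  [ -1   0  -4 ]
  [  0  -1  -3 ]
R1 ← -1·R1
  [ 1   0   4 ]
  [ 0  -1  -3 ]
R2 ← -1·R2
  [ 1  0  4 ]
  [ 0  1  3 ]

[[1, 0, 4], [0, 1, 3]]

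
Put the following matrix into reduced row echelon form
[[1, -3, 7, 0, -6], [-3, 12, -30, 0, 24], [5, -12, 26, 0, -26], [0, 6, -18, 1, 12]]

Add 3 times R1 to R2.
  [ 1   -3    7  0   -6 ]
  [ 0    3   -9  0    6 ]
  [ 5  -12   26  0  -26 ]
  [ 0    6  -18  1   12 ]
Subtract 5 times R1 from R3.
  [ 1  -3    7  0  -6 ]
  [ 0   3   -9  0   6 ]
  [ 0   3   -9  0   4 ]
  [ 0   6  -18  1  12 ]
Multiply R2 by 1/3.
  [ 1  -3    7  0  -6 ]
  [ 0   1   -3  0   2 ]
  [ 0   3   -9  0   4 ]
  [ 0   6  -18  1  12 ]
Subtract 3 times R2 from R3.
  [ 1  -3    7  0  -6 ]
  [ 0   1   -3  0   2 ]
  [ 0   0    0  0  -2 ]
  [ 0   6  -18  1  12 ]
Subtract 6 times R2 from R4.
  [ 1  -3   7  0  -6 ]
  [ 0   1  -3  0   2 ]
  [ 0   0   0  0  -2 ]
  [ 0   0   0  1   0 ]
Swap R3 and R4.
  [ 1  -3   7  0  -6 ]
  [ 0   1  -3  0   2 ]
  [ 0   0   0  1   0 ]
  [ 0   0   0  0  -2 ]
Multiply R4 by -1/2.
  [ 1  -3   7  0  -6 ]
  [ 0   1  -3  0   2 ]
  [ 0   0   0  1   0 ]
  [ 0   0   0  0   1 ]
Subtract 2 times R4 from R2.
  [ 1  -3   7  0  -6 ]
  [ 0   1  -3  0   0 ]
  [ 0   0   0  1   0 ]
  [ 0   0   0  0   1 ]
Add 6 times R4 to R1.
  [ 1  -3   7  0  0 ]
  [ 0   1  -3  0  0 ]
  [ 0   0   0  1  0 ]
  [ 0   0   0  0  1 ]
Add 3 times R2 to R1.
  [ 1  0  -2  0  0 ]
  [ 0  1  -3  0  0 ]
  [ 0  0   0  1  0 ]
  [ 0  0   0  0  1 ]

[[1, 0, -2, 0, 0], [0, 1, -3, 0, 0], [0, 0, 0, 1, 0], [0, 0, 0, 0, 1]]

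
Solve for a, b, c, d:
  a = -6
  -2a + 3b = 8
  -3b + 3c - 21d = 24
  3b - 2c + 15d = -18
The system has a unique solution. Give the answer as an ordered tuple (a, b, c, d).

Form the augmented matrix and row-reduce:
  [  1   0   0    0  |   -6 ]
  [ -2   3   0    0  |    8 ]
  [  0  -3   3  -21  |   24 ]
  [  0   3  -2   15  |  -18 ]
ρ2 -> ρ2 + 2·ρ1
  [ 1   0   0    0  |   -6 ]
  [ 0   3   0    0  |   -4 ]
  [ 0  -3   3  -21  |   24 ]
  [ 0   3  -2   15  |  -18 ]
ρ2 -> 1/3·ρ2
  [ 1   0   0    0  |    -6 ]
  [ 0   1   0    0  |  -4/3 ]
  [ 0  -3   3  -21  |    24 ]
  [ 0   3  -2   15  |   -18 ]
ρ3 -> ρ3 + 3·ρ2
  [ 1  0   0    0  |    -6 ]
  [ 0  1   0    0  |  -4/3 ]
  [ 0  0   3  -21  |    20 ]
  [ 0  3  -2   15  |   -18 ]
ρ4 -> ρ4 − 3·ρ2
  [ 1  0   0    0  |    -6 ]
  [ 0  1   0    0  |  -4/3 ]
  [ 0  0   3  -21  |    20 ]
  [ 0  0  -2   15  |   -14 ]
ρ3 -> 1/3·ρ3
  [ 1  0   0   0  |    -6 ]
  [ 0  1   0   0  |  -4/3 ]
  [ 0  0   1  -7  |  20/3 ]
  [ 0  0  -2  15  |   -14 ]
ρ4 -> ρ4 + 2·ρ3
  [ 1  0  0   0  |    -6 ]
  [ 0  1  0   0  |  -4/3 ]
  [ 0  0  1  -7  |  20/3 ]
  [ 0  0  0   1  |  -2/3 ]
ρ3 -> ρ3 + 7·ρ4
  [ 1  0  0  0  |    -6 ]
  [ 0  1  0  0  |  -4/3 ]
  [ 0  0  1  0  |     2 ]
  [ 0  0  0  1  |  -2/3 ]
Reading off the last column: a = -6, b = -4/3, c = 2, d = -2/3.

(-6, -4/3, 2, -2/3)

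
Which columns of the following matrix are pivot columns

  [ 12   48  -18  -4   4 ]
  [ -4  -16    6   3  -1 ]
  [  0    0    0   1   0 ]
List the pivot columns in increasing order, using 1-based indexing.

1, 4, 5

Multiply R1 by 1/12.
  [  1    4  -3/2  -1/3  1/3 ]
  [ -4  -16     6     3   -1 ]
  [  0    0     0     1    0 ]
Add 4 times R1 to R2.
  [ 1  4  -3/2  -1/3  1/3 ]
  [ 0  0     0   5/3  1/3 ]
  [ 0  0     0     1    0 ]
Multiply R2 by 3/5.
  [ 1  4  -3/2  -1/3  1/3 ]
  [ 0  0     0     1  1/5 ]
  [ 0  0     0     1    0 ]
Subtract R2 from R3.
  [ 1  4  -3/2  -1/3   1/3 ]
  [ 0  0     0     1   1/5 ]
  [ 0  0     0     0  -1/5 ]
Multiply R3 by -5.
  [ 1  4  -3/2  -1/3  1/3 ]
  [ 0  0     0     1  1/5 ]
  [ 0  0     0     0    1 ]
Subtract 1/5 times R3 from R2.
  [ 1  4  -3/2  -1/3  1/3 ]
  [ 0  0     0     1    0 ]
  [ 0  0     0     0    1 ]
Subtract 1/3 times R3 from R1.
  [ 1  4  -3/2  -1/3  0 ]
  [ 0  0     0     1  0 ]
  [ 0  0     0     0  1 ]
Add 1/3 times R2 to R1.
  [ 1  4  -3/2  0  0 ]
  [ 0  0     0  1  0 ]
  [ 0  0     0  0  1 ]
Pivot columns are the columns containing a leading 1.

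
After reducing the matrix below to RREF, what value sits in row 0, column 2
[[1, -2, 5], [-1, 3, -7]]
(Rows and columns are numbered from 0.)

r2 -> r2 + r1
  [ 1  -2   5 ]
  [ 0   1  -2 ]
r1 -> r1 + 2·r2
  [ 1  0   1 ]
  [ 0  1  -2 ]

1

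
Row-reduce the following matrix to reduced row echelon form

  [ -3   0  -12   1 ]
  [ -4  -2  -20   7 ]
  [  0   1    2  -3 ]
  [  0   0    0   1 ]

R1 := -1/3·R1
  [  1   0    4  -1/3 ]
  [ -4  -2  -20     7 ]
  [  0   1    2    -3 ]
  [  0   0    0     1 ]
R2 := R2 + 4·R1
  [ 1   0   4  -1/3 ]
  [ 0  -2  -4  17/3 ]
  [ 0   1   2    -3 ]
  [ 0   0   0     1 ]
R2 := -1/2·R2
  [ 1  0  4   -1/3 ]
  [ 0  1  2  -17/6 ]
  [ 0  1  2     -3 ]
  [ 0  0  0      1 ]
R3 := R3 − R2
  [ 1  0  4   -1/3 ]
  [ 0  1  2  -17/6 ]
  [ 0  0  0   -1/6 ]
  [ 0  0  0      1 ]
R3 := -6·R3
  [ 1  0  4   -1/3 ]
  [ 0  1  2  -17/6 ]
  [ 0  0  0      1 ]
  [ 0  0  0      1 ]
R4 := R4 − R3
  [ 1  0  4   -1/3 ]
  [ 0  1  2  -17/6 ]
  [ 0  0  0      1 ]
  [ 0  0  0      0 ]
R2 := R2 + 17/6·R3
  [ 1  0  4  -1/3 ]
  [ 0  1  2     0 ]
  [ 0  0  0     1 ]
  [ 0  0  0     0 ]
R1 := R1 + 1/3·R3
  [ 1  0  4  0 ]
  [ 0  1  2  0 ]
  [ 0  0  0  1 ]
  [ 0  0  0  0 ]

[[1, 0, 4, 0], [0, 1, 2, 0], [0, 0, 0, 1], [0, 0, 0, 0]]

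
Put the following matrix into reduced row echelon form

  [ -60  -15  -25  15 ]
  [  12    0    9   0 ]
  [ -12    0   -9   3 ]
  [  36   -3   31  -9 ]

R1 -> -1/60·R1
  [   1  1/4  5/12  -1/4 ]
  [  12    0     9     0 ]
  [ -12    0    -9     3 ]
  [  36   -3    31    -9 ]
R2 -> R2 − 12·R1
  [   1  1/4  5/12  -1/4 ]
  [   0   -3     4     3 ]
  [ -12    0    -9     3 ]
  [  36   -3    31    -9 ]
R3 -> R3 + 12·R1
  [  1  1/4  5/12  -1/4 ]
  [  0   -3     4     3 ]
  [  0    3    -4     0 ]
  [ 36   -3    31    -9 ]
R4 -> R4 − 36·R1
  [ 1  1/4  5/12  -1/4 ]
  [ 0   -3     4     3 ]
  [ 0    3    -4     0 ]
  [ 0  -12    16     0 ]
R2 -> -1/3·R2
  [ 1  1/4  5/12  -1/4 ]
  [ 0    1  -4/3    -1 ]
  [ 0    3    -4     0 ]
  [ 0  -12    16     0 ]
R3 -> R3 − 3·R2
  [ 1  1/4  5/12  -1/4 ]
  [ 0    1  -4/3    -1 ]
  [ 0    0     0     3 ]
  [ 0  -12    16     0 ]
R4 -> R4 + 12·R2
  [ 1  1/4  5/12  -1/4 ]
  [ 0    1  -4/3    -1 ]
  [ 0    0     0     3 ]
  [ 0    0     0   -12 ]
R3 -> 1/3·R3
  [ 1  1/4  5/12  -1/4 ]
  [ 0    1  -4/3    -1 ]
  [ 0    0     0     1 ]
  [ 0    0     0   -12 ]
R4 -> R4 + 12·R3
  [ 1  1/4  5/12  -1/4 ]
  [ 0    1  -4/3    -1 ]
  [ 0    0     0     1 ]
  [ 0    0     0     0 ]
R2 -> R2 + R3
  [ 1  1/4  5/12  -1/4 ]
  [ 0    1  -4/3     0 ]
  [ 0    0     0     1 ]
  [ 0    0     0     0 ]
R1 -> R1 + 1/4·R3
  [ 1  1/4  5/12  0 ]
  [ 0    1  -4/3  0 ]
  [ 0    0     0  1 ]
  [ 0    0     0  0 ]
R1 -> R1 − 1/4·R2
  [ 1  0   3/4  0 ]
  [ 0  1  -4/3  0 ]
  [ 0  0     0  1 ]
  [ 0  0     0  0 ]

[[1, 0, 3/4, 0], [0, 1, -4/3, 0], [0, 0, 0, 1], [0, 0, 0, 0]]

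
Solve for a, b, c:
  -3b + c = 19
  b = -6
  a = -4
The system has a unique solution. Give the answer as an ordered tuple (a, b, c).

Form the augmented matrix and row-reduce:
  [ 0  -3  1  |  19 ]
  [ 0   1  0  |  -6 ]
  [ 1   0  0  |  -4 ]
r1 ↔ r3
  [ 1   0  0  |  -4 ]
  [ 0   1  0  |  -6 ]
  [ 0  -3  1  |  19 ]
r3 → r3 + 3·r2
  [ 1  0  0  |  -4 ]
  [ 0  1  0  |  -6 ]
  [ 0  0  1  |   1 ]
Reading off the last column: a = -4, b = -6, c = 1.

(-4, -6, 1)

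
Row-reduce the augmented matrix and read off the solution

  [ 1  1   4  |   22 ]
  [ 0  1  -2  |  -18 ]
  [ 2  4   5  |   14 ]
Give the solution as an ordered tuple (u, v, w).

(4, -6, 6)

R3 := R3 − 2·R1
  [ 1  1   4  |   22 ]
  [ 0  1  -2  |  -18 ]
  [ 0  2  -3  |  -30 ]
R3 := R3 − 2·R2
  [ 1  1   4  |   22 ]
  [ 0  1  -2  |  -18 ]
  [ 0  0   1  |    6 ]
R2 := R2 + 2·R3
  [ 1  1  4  |  22 ]
  [ 0  1  0  |  -6 ]
  [ 0  0  1  |   6 ]
R1 := R1 − 4·R3
  [ 1  1  0  |  -2 ]
  [ 0  1  0  |  -6 ]
  [ 0  0  1  |   6 ]
R1 := R1 − R2
  [ 1  0  0  |   4 ]
  [ 0  1  0  |  -6 ]
  [ 0  0  1  |   6 ]
Reading off the last column: u = 4, v = -6, w = 6.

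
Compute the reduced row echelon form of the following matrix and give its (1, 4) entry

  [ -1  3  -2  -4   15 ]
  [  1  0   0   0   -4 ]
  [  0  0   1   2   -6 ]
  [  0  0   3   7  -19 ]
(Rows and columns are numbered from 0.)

-1/3

R1 ← -1·R1
  [ 1  -3  2  4  -15 ]
  [ 1   0  0  0   -4 ]
  [ 0   0  1  2   -6 ]
  [ 0   0  3  7  -19 ]
R2 ← R2 − R1
  [ 1  -3   2   4  -15 ]
  [ 0   3  -2  -4   11 ]
  [ 0   0   1   2   -6 ]
  [ 0   0   3   7  -19 ]
R2 ← 1/3·R2
  [ 1  -3     2     4   -15 ]
  [ 0   1  -2/3  -4/3  11/3 ]
  [ 0   0     1     2    -6 ]
  [ 0   0     3     7   -19 ]
R4 ← R4 − 3·R3
  [ 1  -3     2     4   -15 ]
  [ 0   1  -2/3  -4/3  11/3 ]
  [ 0   0     1     2    -6 ]
  [ 0   0     0     1    -1 ]
R3 ← R3 − 2·R4
  [ 1  -3     2     4   -15 ]
  [ 0   1  -2/3  -4/3  11/3 ]
  [ 0   0     1     0    -4 ]
  [ 0   0     0     1    -1 ]
R2 ← R2 + 4/3·R4
  [ 1  -3     2  4  -15 ]
  [ 0   1  -2/3  0  7/3 ]
  [ 0   0     1  0   -4 ]
  [ 0   0     0  1   -1 ]
R1 ← R1 − 4·R4
  [ 1  -3     2  0  -11 ]
  [ 0   1  -2/3  0  7/3 ]
  [ 0   0     1  0   -4 ]
  [ 0   0     0  1   -1 ]
R2 ← R2 + 2/3·R3
  [ 1  -3  2  0   -11 ]
  [ 0   1  0  0  -1/3 ]
  [ 0   0  1  0    -4 ]
  [ 0   0  0  1    -1 ]
R1 ← R1 − 2·R3
  [ 1  -3  0  0    -3 ]
  [ 0   1  0  0  -1/3 ]
  [ 0   0  1  0    -4 ]
  [ 0   0  0  1    -1 ]
R1 ← R1 + 3·R2
  [ 1  0  0  0    -4 ]
  [ 0  1  0  0  -1/3 ]
  [ 0  0  1  0    -4 ]
  [ 0  0  0  1    -1 ]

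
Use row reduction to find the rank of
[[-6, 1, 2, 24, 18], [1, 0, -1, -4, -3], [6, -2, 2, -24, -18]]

R1 := -1/6·R1
R2 := R2 − R1
R3 := R3 − 6·R1
R2 := 6·R2
R3 := R3 + R2
R1 := R1 + 1/6·R2
The reduced form has 2 nonzero rows.

rank = 2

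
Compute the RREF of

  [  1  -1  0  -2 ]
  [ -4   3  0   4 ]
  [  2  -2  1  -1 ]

[[1, 0, 0, 2], [0, 1, 0, 4], [0, 0, 1, 3]]

Add 4 times r1 to r2.
  [ 1  -1  0  -2 ]
  [ 0  -1  0  -4 ]
  [ 2  -2  1  -1 ]
Subtract 2 times r1 from r3.
  [ 1  -1  0  -2 ]
  [ 0  -1  0  -4 ]
  [ 0   0  1   3 ]
Multiply r2 by -1.
  [ 1  -1  0  -2 ]
  [ 0   1  0   4 ]
  [ 0   0  1   3 ]
Add r2 to r1.
  [ 1  0  0  2 ]
  [ 0  1  0  4 ]
  [ 0  0  1  3 ]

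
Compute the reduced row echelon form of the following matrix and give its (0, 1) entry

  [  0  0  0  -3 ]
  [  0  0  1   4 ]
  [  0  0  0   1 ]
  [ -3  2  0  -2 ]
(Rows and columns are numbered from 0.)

-2/3

R1 <=> R4
  [ -3  2  0  -2 ]
  [  0  0  1   4 ]
  [  0  0  0   1 ]
  [  0  0  0  -3 ]
R1 ← -1/3·R1
  [ 1  -2/3  0  2/3 ]
  [ 0     0  1    4 ]
  [ 0     0  0    1 ]
  [ 0     0  0   -3 ]
R4 ← R4 + 3·R3
  [ 1  -2/3  0  2/3 ]
  [ 0     0  1    4 ]
  [ 0     0  0    1 ]
  [ 0     0  0    0 ]
R2 ← R2 − 4·R3
  [ 1  -2/3  0  2/3 ]
  [ 0     0  1    0 ]
  [ 0     0  0    1 ]
  [ 0     0  0    0 ]
R1 ← R1 − 2/3·R3
  [ 1  -2/3  0  0 ]
  [ 0     0  1  0 ]
  [ 0     0  0  1 ]
  [ 0     0  0  0 ]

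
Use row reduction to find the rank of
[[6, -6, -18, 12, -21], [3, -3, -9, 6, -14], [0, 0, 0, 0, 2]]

Multiply R1 by 1/6.
  [ 1  -1  -3  2  -7/2 ]
  [ 3  -3  -9  6   -14 ]
  [ 0   0   0  0     2 ]
Subtract 3 times R1 from R2.
  [ 1  -1  -3  2  -7/2 ]
  [ 0   0   0  0  -7/2 ]
  [ 0   0   0  0     2 ]
Multiply R2 by -2/7.
  [ 1  -1  -3  2  -7/2 ]
  [ 0   0   0  0     1 ]
  [ 0   0   0  0     2 ]
Subtract 2 times R2 from R3.
  [ 1  -1  -3  2  -7/2 ]
  [ 0   0   0  0     1 ]
  [ 0   0   0  0     0 ]
Add 7/2 times R2 to R1.
  [ 1  -1  -3  2  0 ]
  [ 0   0   0  0  1 ]
  [ 0   0   0  0  0 ]
The reduced form has 2 nonzero rows.

rank = 2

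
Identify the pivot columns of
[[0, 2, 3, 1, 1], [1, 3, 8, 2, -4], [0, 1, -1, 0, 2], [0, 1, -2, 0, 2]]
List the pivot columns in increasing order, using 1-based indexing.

1, 2, 3, 4

r1 <-> r2
r2 -> 1/2·r2
r3 -> r3 − r2
r4 -> r4 − r2
r3 -> -2/5·r3
r4 -> r4 + 7/2·r3
r4 -> 5·r4
r3 -> r3 − 1/5·r4
r2 -> r2 − 1/2·r4
r1 -> r1 − 2·r4
r2 -> r2 − 3/2·r3
r1 -> r1 − 8·r3
r1 -> r1 − 3·r2
Pivot columns are the columns containing a leading 1.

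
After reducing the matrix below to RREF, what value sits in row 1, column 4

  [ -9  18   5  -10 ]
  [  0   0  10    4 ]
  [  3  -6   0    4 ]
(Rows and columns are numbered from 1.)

R1 := -1/9·R1
  [ 1  -2  -5/9  10/9 ]
  [ 0   0    10     4 ]
  [ 3  -6     0     4 ]
R3 := R3 − 3·R1
  [ 1  -2  -5/9  10/9 ]
  [ 0   0    10     4 ]
  [ 0   0   5/3   2/3 ]
R2 := 1/10·R2
  [ 1  -2  -5/9  10/9 ]
  [ 0   0     1   2/5 ]
  [ 0   0   5/3   2/3 ]
R3 := R3 − 5/3·R2
  [ 1  -2  -5/9  10/9 ]
  [ 0   0     1   2/5 ]
  [ 0   0     0     0 ]
R1 := R1 + 5/9·R2
  [ 1  -2  0  4/3 ]
  [ 0   0  1  2/5 ]
  [ 0   0  0    0 ]

4/3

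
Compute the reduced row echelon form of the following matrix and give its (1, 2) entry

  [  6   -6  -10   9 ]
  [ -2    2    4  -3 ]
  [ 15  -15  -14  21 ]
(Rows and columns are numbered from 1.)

Multiply R1 by 1/6.
  [  1   -1  -5/3  3/2 ]
  [ -2    2     4   -3 ]
  [ 15  -15   -14   21 ]
Add 2 times R1 to R2.
  [  1   -1  -5/3  3/2 ]
  [  0    0   2/3    0 ]
  [ 15  -15   -14   21 ]
Subtract 15 times R1 from R3.
  [ 1  -1  -5/3   3/2 ]
  [ 0   0   2/3     0 ]
  [ 0   0    11  -3/2 ]
Multiply R2 by 3/2.
  [ 1  -1  -5/3   3/2 ]
  [ 0   0     1     0 ]
  [ 0   0    11  -3/2 ]
Subtract 11 times R2 from R3.
  [ 1  -1  -5/3   3/2 ]
  [ 0   0     1     0 ]
  [ 0   0     0  -3/2 ]
Multiply R3 by -2/3.
  [ 1  -1  -5/3  3/2 ]
  [ 0   0     1    0 ]
  [ 0   0     0    1 ]
Subtract 3/2 times R3 from R1.
  [ 1  -1  -5/3  0 ]
  [ 0   0     1  0 ]
  [ 0   0     0  1 ]
Add 5/3 times R2 to R1.
  [ 1  -1  0  0 ]
  [ 0   0  1  0 ]
  [ 0   0  0  1 ]

-1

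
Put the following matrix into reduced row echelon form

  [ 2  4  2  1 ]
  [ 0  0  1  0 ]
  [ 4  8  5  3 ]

[[1, 2, 0, 0], [0, 0, 1, 0], [0, 0, 0, 1]]

Multiply r1 by 1/2.
  [ 1  2  1  1/2 ]
  [ 0  0  1    0 ]
  [ 4  8  5    3 ]
Subtract 4 times r1 from r3.
  [ 1  2  1  1/2 ]
  [ 0  0  1    0 ]
  [ 0  0  1    1 ]
Subtract r2 from r3.
  [ 1  2  1  1/2 ]
  [ 0  0  1    0 ]
  [ 0  0  0    1 ]
Subtract 1/2 times r3 from r1.
  [ 1  2  1  0 ]
  [ 0  0  1  0 ]
  [ 0  0  0  1 ]
Subtract r2 from r1.
  [ 1  2  0  0 ]
  [ 0  0  1  0 ]
  [ 0  0  0  1 ]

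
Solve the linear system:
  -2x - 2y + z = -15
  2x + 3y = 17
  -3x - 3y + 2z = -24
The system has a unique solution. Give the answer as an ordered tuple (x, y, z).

(1, 5, -3)

Form the augmented matrix and row-reduce:
  [ -2  -2  1  |  -15 ]
  [  2   3  0  |   17 ]
  [ -3  -3  2  |  -24 ]
ρ1 := -1/2·ρ1
  [  1   1  -1/2  |  15/2 ]
  [  2   3     0  |    17 ]
  [ -3  -3     2  |   -24 ]
ρ2 := ρ2 − 2·ρ1
  [  1   1  -1/2  |  15/2 ]
  [  0   1     1  |     2 ]
  [ -3  -3     2  |   -24 ]
ρ3 := ρ3 + 3·ρ1
  [ 1  1  -1/2  |  15/2 ]
  [ 0  1     1  |     2 ]
  [ 0  0   1/2  |  -3/2 ]
ρ3 := 2·ρ3
  [ 1  1  -1/2  |  15/2 ]
  [ 0  1     1  |     2 ]
  [ 0  0     1  |    -3 ]
ρ2 := ρ2 − ρ3
  [ 1  1  -1/2  |  15/2 ]
  [ 0  1     0  |     5 ]
  [ 0  0     1  |    -3 ]
ρ1 := ρ1 + 1/2·ρ3
  [ 1  1  0  |   6 ]
  [ 0  1  0  |   5 ]
  [ 0  0  1  |  -3 ]
ρ1 := ρ1 − ρ2
  [ 1  0  0  |   1 ]
  [ 0  1  0  |   5 ]
  [ 0  0  1  |  -3 ]
Reading off the last column: x = 1, y = 5, z = -3.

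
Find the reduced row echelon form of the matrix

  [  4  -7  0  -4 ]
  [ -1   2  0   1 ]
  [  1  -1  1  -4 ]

ρ1 -> 1/4·ρ1
  [  1  -7/4  0  -1 ]
  [ -1     2  0   1 ]
  [  1    -1  1  -4 ]
ρ2 -> ρ2 + ρ1
  [ 1  -7/4  0  -1 ]
  [ 0   1/4  0   0 ]
  [ 1    -1  1  -4 ]
ρ3 -> ρ3 − ρ1
  [ 1  -7/4  0  -1 ]
  [ 0   1/4  0   0 ]
  [ 0   3/4  1  -3 ]
ρ2 -> 4·ρ2
  [ 1  -7/4  0  -1 ]
  [ 0     1  0   0 ]
  [ 0   3/4  1  -3 ]
ρ3 -> ρ3 − 3/4·ρ2
  [ 1  -7/4  0  -1 ]
  [ 0     1  0   0 ]
  [ 0     0  1  -3 ]
ρ1 -> ρ1 + 7/4·ρ2
  [ 1  0  0  -1 ]
  [ 0  1  0   0 ]
  [ 0  0  1  -3 ]

[[1, 0, 0, -1], [0, 1, 0, 0], [0, 0, 1, -3]]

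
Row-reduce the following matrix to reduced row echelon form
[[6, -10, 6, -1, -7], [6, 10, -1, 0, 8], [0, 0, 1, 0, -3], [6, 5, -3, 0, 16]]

[[1, 0, 0, 0, 3/2], [0, 1, 0, 0, -2/5], [0, 0, 1, 0, -3], [0, 0, 0, 1, 2]]

r1 → 1/6·r1
r2 → r2 − 6·r1
r4 → r4 − 6·r1
r2 → 1/20·r2
r4 → r4 − 15·r2
r4 → r4 + 15/4·r3
r4 → 4·r4
r2 → r2 − 1/20·r4
r1 → r1 + 1/6·r4
r2 → r2 + 7/20·r3
r1 → r1 − r3
r1 → r1 + 5/3·r2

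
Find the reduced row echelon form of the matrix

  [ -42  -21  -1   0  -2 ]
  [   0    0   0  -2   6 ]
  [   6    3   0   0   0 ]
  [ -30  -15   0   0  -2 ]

[[1, 1/2, 0, 0, 0], [0, 0, 1, 0, 0], [0, 0, 0, 1, 0], [0, 0, 0, 0, 1]]

r1 ← -1/42·r1
  [   1  1/2  1/42   0  1/21 ]
  [   0    0     0  -2     6 ]
  [   6    3     0   0     0 ]
  [ -30  -15     0   0    -2 ]
r3 ← r3 − 6·r1
  [   1  1/2  1/42   0  1/21 ]
  [   0    0     0  -2     6 ]
  [   0    0  -1/7   0  -2/7 ]
  [ -30  -15     0   0    -2 ]
r4 ← r4 + 30·r1
  [ 1  1/2  1/42   0  1/21 ]
  [ 0    0     0  -2     6 ]
  [ 0    0  -1/7   0  -2/7 ]
  [ 0    0   5/7   0  -4/7 ]
r2 <-> r3
  [ 1  1/2  1/42   0  1/21 ]
  [ 0    0  -1/7   0  -2/7 ]
  [ 0    0     0  -2     6 ]
  [ 0    0   5/7   0  -4/7 ]
r2 ← -7·r2
  [ 1  1/2  1/42   0  1/21 ]
  [ 0    0     1   0     2 ]
  [ 0    0     0  -2     6 ]
  [ 0    0   5/7   0  -4/7 ]
r4 ← r4 − 5/7·r2
  [ 1  1/2  1/42   0  1/21 ]
  [ 0    0     1   0     2 ]
  [ 0    0     0  -2     6 ]
  [ 0    0     0   0    -2 ]
r3 ← -1/2·r3
  [ 1  1/2  1/42  0  1/21 ]
  [ 0    0     1  0     2 ]
  [ 0    0     0  1    -3 ]
  [ 0    0     0  0    -2 ]
r4 ← -1/2·r4
  [ 1  1/2  1/42  0  1/21 ]
  [ 0    0     1  0     2 ]
  [ 0    0     0  1    -3 ]
  [ 0    0     0  0     1 ]
r3 ← r3 + 3·r4
  [ 1  1/2  1/42  0  1/21 ]
  [ 0    0     1  0     2 ]
  [ 0    0     0  1     0 ]
  [ 0    0     0  0     1 ]
r2 ← r2 − 2·r4
  [ 1  1/2  1/42  0  1/21 ]
  [ 0    0     1  0     0 ]
  [ 0    0     0  1     0 ]
  [ 0    0     0  0     1 ]
r1 ← r1 − 1/21·r4
  [ 1  1/2  1/42  0  0 ]
  [ 0    0     1  0  0 ]
  [ 0    0     0  1  0 ]
  [ 0    0     0  0  1 ]
r1 ← r1 − 1/42·r2
  [ 1  1/2  0  0  0 ]
  [ 0    0  1  0  0 ]
  [ 0    0  0  1  0 ]
  [ 0    0  0  0  1 ]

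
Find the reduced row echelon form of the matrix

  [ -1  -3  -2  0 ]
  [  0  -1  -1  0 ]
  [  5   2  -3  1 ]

[[1, 0, -1, 0], [0, 1, 1, 0], [0, 0, 0, 1]]

R1 := -1·R1
R3 := R3 − 5·R1
R2 := -1·R2
R3 := R3 + 13·R2
R1 := R1 − 3·R2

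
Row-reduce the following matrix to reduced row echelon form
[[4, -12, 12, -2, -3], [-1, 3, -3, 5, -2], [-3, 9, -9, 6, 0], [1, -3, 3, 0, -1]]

[[1, -3, 3, 0, 0], [0, 0, 0, 1, 0], [0, 0, 0, 0, 1], [0, 0, 0, 0, 0]]

r1 ← 1/4·r1
  [  1  -3   3  -1/2  -3/4 ]
  [ -1   3  -3     5    -2 ]
  [ -3   9  -9     6     0 ]
  [  1  -3   3     0    -1 ]
r2 ← r2 + r1
  [  1  -3   3  -1/2   -3/4 ]
  [  0   0   0   9/2  -11/4 ]
  [ -3   9  -9     6      0 ]
  [  1  -3   3     0     -1 ]
r3 ← r3 + 3·r1
  [ 1  -3  3  -1/2   -3/4 ]
  [ 0   0  0   9/2  -11/4 ]
  [ 0   0  0   9/2   -9/4 ]
  [ 1  -3  3     0     -1 ]
r4 ← r4 − r1
  [ 1  -3  3  -1/2   -3/4 ]
  [ 0   0  0   9/2  -11/4 ]
  [ 0   0  0   9/2   -9/4 ]
  [ 0   0  0   1/2   -1/4 ]
r2 ← 2/9·r2
  [ 1  -3  3  -1/2    -3/4 ]
  [ 0   0  0     1  -11/18 ]
  [ 0   0  0   9/2    -9/4 ]
  [ 0   0  0   1/2    -1/4 ]
r3 ← r3 − 9/2·r2
  [ 1  -3  3  -1/2    -3/4 ]
  [ 0   0  0     1  -11/18 ]
  [ 0   0  0     0     1/2 ]
  [ 0   0  0   1/2    -1/4 ]
r4 ← r4 − 1/2·r2
  [ 1  -3  3  -1/2    -3/4 ]
  [ 0   0  0     1  -11/18 ]
  [ 0   0  0     0     1/2 ]
  [ 0   0  0     0    1/18 ]
r3 ← 2·r3
  [ 1  -3  3  -1/2    -3/4 ]
  [ 0   0  0     1  -11/18 ]
  [ 0   0  0     0       1 ]
  [ 0   0  0     0    1/18 ]
r4 ← r4 − 1/18·r3
  [ 1  -3  3  -1/2    -3/4 ]
  [ 0   0  0     1  -11/18 ]
  [ 0   0  0     0       1 ]
  [ 0   0  0     0       0 ]
r2 ← r2 + 11/18·r3
  [ 1  -3  3  -1/2  -3/4 ]
  [ 0   0  0     1     0 ]
  [ 0   0  0     0     1 ]
  [ 0   0  0     0     0 ]
r1 ← r1 + 3/4·r3
  [ 1  -3  3  -1/2  0 ]
  [ 0   0  0     1  0 ]
  [ 0   0  0     0  1 ]
  [ 0   0  0     0  0 ]
r1 ← r1 + 1/2·r2
  [ 1  -3  3  0  0 ]
  [ 0   0  0  1  0 ]
  [ 0   0  0  0  1 ]
  [ 0   0  0  0  0 ]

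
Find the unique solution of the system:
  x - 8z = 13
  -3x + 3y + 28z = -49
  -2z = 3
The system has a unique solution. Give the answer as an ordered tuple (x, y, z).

(1, -4/3, -3/2)

Form the augmented matrix and row-reduce:
  [  1  0  -8  |   13 ]
  [ -3  3  28  |  -49 ]
  [  0  0  -2  |    3 ]
Add 3 times ρ1 to ρ2.
  [ 1  0  -8  |   13 ]
  [ 0  3   4  |  -10 ]
  [ 0  0  -2  |    3 ]
Multiply ρ2 by 1/3.
  [ 1  0   -8  |     13 ]
  [ 0  1  4/3  |  -10/3 ]
  [ 0  0   -2  |      3 ]
Multiply ρ3 by -1/2.
  [ 1  0   -8  |     13 ]
  [ 0  1  4/3  |  -10/3 ]
  [ 0  0    1  |   -3/2 ]
Subtract 4/3 times ρ3 from ρ2.
  [ 1  0  -8  |    13 ]
  [ 0  1   0  |  -4/3 ]
  [ 0  0   1  |  -3/2 ]
Add 8 times ρ3 to ρ1.
  [ 1  0  0  |     1 ]
  [ 0  1  0  |  -4/3 ]
  [ 0  0  1  |  -3/2 ]
Reading off the last column: x = 1, y = -4/3, z = -3/2.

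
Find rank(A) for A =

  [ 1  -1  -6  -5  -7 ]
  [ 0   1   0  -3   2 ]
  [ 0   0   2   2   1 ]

Multiply r3 by 1/2.
  [ 1  -1  -6  -5   -7 ]
  [ 0   1   0  -3    2 ]
  [ 0   0   1   1  1/2 ]
Add 6 times r3 to r1.
  [ 1  -1  0   1   -4 ]
  [ 0   1  0  -3    2 ]
  [ 0   0  1   1  1/2 ]
Add r2 to r1.
  [ 1  0  0  -2   -2 ]
  [ 0  1  0  -3    2 ]
  [ 0  0  1   1  1/2 ]
The reduced form has 3 nonzero rows.

rank = 3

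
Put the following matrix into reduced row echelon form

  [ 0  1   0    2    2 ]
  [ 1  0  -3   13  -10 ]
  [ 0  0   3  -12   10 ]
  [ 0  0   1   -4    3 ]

[[1, 0, 0, 1, 0], [0, 1, 0, 2, 0], [0, 0, 1, -4, 0], [0, 0, 0, 0, 1]]

R1 ↔ R2
  [ 1  0  -3   13  -10 ]
  [ 0  1   0    2    2 ]
  [ 0  0   3  -12   10 ]
  [ 0  0   1   -4    3 ]
R3 ← 1/3·R3
  [ 1  0  -3  13   -10 ]
  [ 0  1   0   2     2 ]
  [ 0  0   1  -4  10/3 ]
  [ 0  0   1  -4     3 ]
R4 ← R4 − R3
  [ 1  0  -3  13   -10 ]
  [ 0  1   0   2     2 ]
  [ 0  0   1  -4  10/3 ]
  [ 0  0   0   0  -1/3 ]
R4 ← -3·R4
  [ 1  0  -3  13   -10 ]
  [ 0  1   0   2     2 ]
  [ 0  0   1  -4  10/3 ]
  [ 0  0   0   0     1 ]
R3 ← R3 − 10/3·R4
  [ 1  0  -3  13  -10 ]
  [ 0  1   0   2    2 ]
  [ 0  0   1  -4    0 ]
  [ 0  0   0   0    1 ]
R2 ← R2 − 2·R4
  [ 1  0  -3  13  -10 ]
  [ 0  1   0   2    0 ]
  [ 0  0   1  -4    0 ]
  [ 0  0   0   0    1 ]
R1 ← R1 + 10·R4
  [ 1  0  -3  13  0 ]
  [ 0  1   0   2  0 ]
  [ 0  0   1  -4  0 ]
  [ 0  0   0   0  1 ]
R1 ← R1 + 3·R3
  [ 1  0  0   1  0 ]
  [ 0  1  0   2  0 ]
  [ 0  0  1  -4  0 ]
  [ 0  0  0   0  1 ]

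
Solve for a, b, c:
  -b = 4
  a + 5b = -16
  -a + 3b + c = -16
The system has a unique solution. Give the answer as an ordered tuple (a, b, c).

(4, -4, 0)

Form the augmented matrix and row-reduce:
  [  0  -1  0  |    4 ]
  [  1   5  0  |  -16 ]
  [ -1   3  1  |  -16 ]
ρ1 <=> ρ2
  [  1   5  0  |  -16 ]
  [  0  -1  0  |    4 ]
  [ -1   3  1  |  -16 ]
ρ3 → ρ3 + ρ1
  [ 1   5  0  |  -16 ]
  [ 0  -1  0  |    4 ]
  [ 0   8  1  |  -32 ]
ρ2 → -1·ρ2
  [ 1  5  0  |  -16 ]
  [ 0  1  0  |   -4 ]
  [ 0  8  1  |  -32 ]
ρ3 → ρ3 − 8·ρ2
  [ 1  5  0  |  -16 ]
  [ 0  1  0  |   -4 ]
  [ 0  0  1  |    0 ]
ρ1 → ρ1 − 5·ρ2
  [ 1  0  0  |   4 ]
  [ 0  1  0  |  -4 ]
  [ 0  0  1  |   0 ]
Reading off the last column: a = 4, b = -4, c = 0.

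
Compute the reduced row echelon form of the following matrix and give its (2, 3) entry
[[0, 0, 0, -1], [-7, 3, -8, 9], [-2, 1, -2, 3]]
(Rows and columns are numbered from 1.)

2

ρ1 <=> ρ2
  [ -7  3  -8   9 ]
  [  0  0   0  -1 ]
  [ -2  1  -2   3 ]
ρ1 ← -1/7·ρ1
  [  1  -3/7  8/7  -9/7 ]
  [  0     0    0    -1 ]
  [ -2     1   -2     3 ]
ρ3 ← ρ3 + 2·ρ1
  [ 1  -3/7  8/7  -9/7 ]
  [ 0     0    0    -1 ]
  [ 0   1/7  2/7   3/7 ]
ρ2 <=> ρ3
  [ 1  -3/7  8/7  -9/7 ]
  [ 0   1/7  2/7   3/7 ]
  [ 0     0    0    -1 ]
ρ2 ← 7·ρ2
  [ 1  -3/7  8/7  -9/7 ]
  [ 0     1    2     3 ]
  [ 0     0    0    -1 ]
ρ3 ← -1·ρ3
  [ 1  -3/7  8/7  -9/7 ]
  [ 0     1    2     3 ]
  [ 0     0    0     1 ]
ρ2 ← ρ2 − 3·ρ3
  [ 1  -3/7  8/7  -9/7 ]
  [ 0     1    2     0 ]
  [ 0     0    0     1 ]
ρ1 ← ρ1 + 9/7·ρ3
  [ 1  -3/7  8/7  0 ]
  [ 0     1    2  0 ]
  [ 0     0    0  1 ]
ρ1 ← ρ1 + 3/7·ρ2
  [ 1  0  2  0 ]
  [ 0  1  2  0 ]
  [ 0  0  0  1 ]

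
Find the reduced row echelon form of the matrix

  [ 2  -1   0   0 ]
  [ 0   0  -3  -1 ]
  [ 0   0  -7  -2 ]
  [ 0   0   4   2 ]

[[1, -1/2, 0, 0], [0, 0, 1, 0], [0, 0, 0, 1], [0, 0, 0, 0]]

ρ1 → 1/2·ρ1
  [ 1  -1/2   0   0 ]
  [ 0     0  -3  -1 ]
  [ 0     0  -7  -2 ]
  [ 0     0   4   2 ]
ρ2 → -1/3·ρ2
  [ 1  -1/2   0    0 ]
  [ 0     0   1  1/3 ]
  [ 0     0  -7   -2 ]
  [ 0     0   4    2 ]
ρ3 → ρ3 + 7·ρ2
  [ 1  -1/2  0    0 ]
  [ 0     0  1  1/3 ]
  [ 0     0  0  1/3 ]
  [ 0     0  4    2 ]
ρ4 → ρ4 − 4·ρ2
  [ 1  -1/2  0    0 ]
  [ 0     0  1  1/3 ]
  [ 0     0  0  1/3 ]
  [ 0     0  0  2/3 ]
ρ3 → 3·ρ3
  [ 1  -1/2  0    0 ]
  [ 0     0  1  1/3 ]
  [ 0     0  0    1 ]
  [ 0     0  0  2/3 ]
ρ4 → ρ4 − 2/3·ρ3
  [ 1  -1/2  0    0 ]
  [ 0     0  1  1/3 ]
  [ 0     0  0    1 ]
  [ 0     0  0    0 ]
ρ2 → ρ2 − 1/3·ρ3
  [ 1  -1/2  0  0 ]
  [ 0     0  1  0 ]
  [ 0     0  0  1 ]
  [ 0     0  0  0 ]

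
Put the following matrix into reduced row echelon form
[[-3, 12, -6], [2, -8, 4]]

[[1, -4, 2], [0, 0, 0]]

R1 -> -1/3·R1
  [ 1  -4  2 ]
  [ 2  -8  4 ]
R2 -> R2 − 2·R1
  [ 1  -4  2 ]
  [ 0   0  0 ]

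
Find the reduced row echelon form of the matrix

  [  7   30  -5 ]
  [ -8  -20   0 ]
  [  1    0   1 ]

Multiply R1 by 1/7.
  [  1  30/7  -5/7 ]
  [ -8   -20     0 ]
  [  1     0     1 ]
Add 8 times R1 to R2.
  [ 1   30/7   -5/7 ]
  [ 0  100/7  -40/7 ]
  [ 1      0      1 ]
Subtract R1 from R3.
  [ 1   30/7   -5/7 ]
  [ 0  100/7  -40/7 ]
  [ 0  -30/7   12/7 ]
Multiply R2 by 7/100.
  [ 1   30/7  -5/7 ]
  [ 0      1  -2/5 ]
  [ 0  -30/7  12/7 ]
Add 30/7 times R2 to R3.
  [ 1  30/7  -5/7 ]
  [ 0     1  -2/5 ]
  [ 0     0     0 ]
Subtract 30/7 times R2 from R1.
  [ 1  0     1 ]
  [ 0  1  -2/5 ]
  [ 0  0     0 ]

[[1, 0, 1], [0, 1, -2/5], [0, 0, 0]]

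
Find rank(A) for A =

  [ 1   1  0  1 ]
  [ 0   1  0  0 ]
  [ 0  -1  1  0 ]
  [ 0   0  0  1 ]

r3 ← r3 + r2
  [ 1  1  0  1 ]
  [ 0  1  0  0 ]
  [ 0  0  1  0 ]
  [ 0  0  0  1 ]
r1 ← r1 − r4
  [ 1  1  0  0 ]
  [ 0  1  0  0 ]
  [ 0  0  1  0 ]
  [ 0  0  0  1 ]
r1 ← r1 − r2
  [ 1  0  0  0 ]
  [ 0  1  0  0 ]
  [ 0  0  1  0 ]
  [ 0  0  0  1 ]
The reduced form has 4 nonzero rows.

rank = 4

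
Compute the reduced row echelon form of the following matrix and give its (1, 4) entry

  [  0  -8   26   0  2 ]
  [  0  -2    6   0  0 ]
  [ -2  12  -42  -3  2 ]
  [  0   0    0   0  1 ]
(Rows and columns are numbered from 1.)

r1 <=> r3
  [ -2  12  -42  -3  2 ]
  [  0  -2    6   0  0 ]
  [  0  -8   26   0  2 ]
  [  0   0    0   0  1 ]
r1 := -1/2·r1
  [ 1  -6  21  3/2  -1 ]
  [ 0  -2   6    0   0 ]
  [ 0  -8  26    0   2 ]
  [ 0   0   0    0   1 ]
r2 := -1/2·r2
  [ 1  -6  21  3/2  -1 ]
  [ 0   1  -3    0   0 ]
  [ 0  -8  26    0   2 ]
  [ 0   0   0    0   1 ]
r3 := r3 + 8·r2
  [ 1  -6  21  3/2  -1 ]
  [ 0   1  -3    0   0 ]
  [ 0   0   2    0   2 ]
  [ 0   0   0    0   1 ]
r3 := 1/2·r3
  [ 1  -6  21  3/2  -1 ]
  [ 0   1  -3    0   0 ]
  [ 0   0   1    0   1 ]
  [ 0   0   0    0   1 ]
r3 := r3 − r4
  [ 1  -6  21  3/2  -1 ]
  [ 0   1  -3    0   0 ]
  [ 0   0   1    0   0 ]
  [ 0   0   0    0   1 ]
r1 := r1 + r4
  [ 1  -6  21  3/2  0 ]
  [ 0   1  -3    0  0 ]
  [ 0   0   1    0  0 ]
  [ 0   0   0    0  1 ]
r2 := r2 + 3·r3
  [ 1  -6  21  3/2  0 ]
  [ 0   1   0    0  0 ]
  [ 0   0   1    0  0 ]
  [ 0   0   0    0  1 ]
r1 := r1 − 21·r3
  [ 1  -6  0  3/2  0 ]
  [ 0   1  0    0  0 ]
  [ 0   0  1    0  0 ]
  [ 0   0  0    0  1 ]
r1 := r1 + 6·r2
  [ 1  0  0  3/2  0 ]
  [ 0  1  0    0  0 ]
  [ 0  0  1    0  0 ]
  [ 0  0  0    0  1 ]

3/2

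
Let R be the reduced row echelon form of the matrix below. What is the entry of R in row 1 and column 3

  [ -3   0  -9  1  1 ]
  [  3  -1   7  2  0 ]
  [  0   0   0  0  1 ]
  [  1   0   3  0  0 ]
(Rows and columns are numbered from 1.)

Multiply R1 by -1/3.
  [ 1   0  3  -1/3  -1/3 ]
  [ 3  -1  7     2     0 ]
  [ 0   0  0     0     1 ]
  [ 1   0  3     0     0 ]
Subtract 3 times R1 from R2.
  [ 1   0   3  -1/3  -1/3 ]
  [ 0  -1  -2     3     1 ]
  [ 0   0   0     0     1 ]
  [ 1   0   3     0     0 ]
Subtract R1 from R4.
  [ 1   0   3  -1/3  -1/3 ]
  [ 0  -1  -2     3     1 ]
  [ 0   0   0     0     1 ]
  [ 0   0   0   1/3   1/3 ]
Multiply R2 by -1.
  [ 1  0  3  -1/3  -1/3 ]
  [ 0  1  2    -3    -1 ]
  [ 0  0  0     0     1 ]
  [ 0  0  0   1/3   1/3 ]
Swap R3 and R4.
  [ 1  0  3  -1/3  -1/3 ]
  [ 0  1  2    -3    -1 ]
  [ 0  0  0   1/3   1/3 ]
  [ 0  0  0     0     1 ]
Multiply R3 by 3.
  [ 1  0  3  -1/3  -1/3 ]
  [ 0  1  2    -3    -1 ]
  [ 0  0  0     1     1 ]
  [ 0  0  0     0     1 ]
Subtract R4 from R3.
  [ 1  0  3  -1/3  -1/3 ]
  [ 0  1  2    -3    -1 ]
  [ 0  0  0     1     0 ]
  [ 0  0  0     0     1 ]
Add R4 to R2.
  [ 1  0  3  -1/3  -1/3 ]
  [ 0  1  2    -3     0 ]
  [ 0  0  0     1     0 ]
  [ 0  0  0     0     1 ]
Add 1/3 times R4 to R1.
  [ 1  0  3  -1/3  0 ]
  [ 0  1  2    -3  0 ]
  [ 0  0  0     1  0 ]
  [ 0  0  0     0  1 ]
Add 3 times R3 to R2.
  [ 1  0  3  -1/3  0 ]
  [ 0  1  2     0  0 ]
  [ 0  0  0     1  0 ]
  [ 0  0  0     0  1 ]
Add 1/3 times R3 to R1.
  [ 1  0  3  0  0 ]
  [ 0  1  2  0  0 ]
  [ 0  0  0  1  0 ]
  [ 0  0  0  0  1 ]

3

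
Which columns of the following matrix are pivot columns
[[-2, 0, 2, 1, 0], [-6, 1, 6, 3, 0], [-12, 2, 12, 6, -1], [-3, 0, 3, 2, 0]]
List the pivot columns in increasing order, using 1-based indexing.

1, 2, 4, 5

ρ1 := -1/2·ρ1
ρ2 := ρ2 + 6·ρ1
ρ3 := ρ3 + 12·ρ1
ρ4 := ρ4 + 3·ρ1
ρ3 := ρ3 − 2·ρ2
ρ3 ↔ ρ4
ρ3 := 2·ρ3
ρ4 := -1·ρ4
ρ1 := ρ1 + 1/2·ρ3
Pivot columns are the columns containing a leading 1.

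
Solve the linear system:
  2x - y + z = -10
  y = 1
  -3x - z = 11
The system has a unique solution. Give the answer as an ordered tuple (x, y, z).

(-2, 1, -5)

Form the augmented matrix and row-reduce:
  [  2  -1   1  |  -10 ]
  [  0   1   0  |    1 ]
  [ -3   0  -1  |   11 ]
R1 → 1/2·R1
  [  1  -1/2  1/2  |  -5 ]
  [  0     1    0  |   1 ]
  [ -3     0   -1  |  11 ]
R3 → R3 + 3·R1
  [ 1  -1/2  1/2  |  -5 ]
  [ 0     1    0  |   1 ]
  [ 0  -3/2  1/2  |  -4 ]
R3 → R3 + 3/2·R2
  [ 1  -1/2  1/2  |    -5 ]
  [ 0     1    0  |     1 ]
  [ 0     0  1/2  |  -5/2 ]
R3 → 2·R3
  [ 1  -1/2  1/2  |  -5 ]
  [ 0     1    0  |   1 ]
  [ 0     0    1  |  -5 ]
R1 → R1 − 1/2·R3
  [ 1  -1/2  0  |  -5/2 ]
  [ 0     1  0  |     1 ]
  [ 0     0  1  |    -5 ]
R1 → R1 + 1/2·R2
  [ 1  0  0  |  -2 ]
  [ 0  1  0  |   1 ]
  [ 0  0  1  |  -5 ]
Reading off the last column: x = -2, y = 1, z = -5.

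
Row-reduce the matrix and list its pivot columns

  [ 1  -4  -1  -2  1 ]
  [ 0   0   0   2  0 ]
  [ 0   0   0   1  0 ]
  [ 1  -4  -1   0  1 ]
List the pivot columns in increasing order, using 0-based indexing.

Subtract R1 from R4.
Multiply R2 by 1/2.
Subtract R2 from R3.
Subtract 2 times R2 from R4.
Add 2 times R2 to R1.
Pivot columns are the columns containing a leading 1.

0, 3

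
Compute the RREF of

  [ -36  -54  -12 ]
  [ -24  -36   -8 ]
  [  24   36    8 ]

[[1, 3/2, 1/3], [0, 0, 0], [0, 0, 0]]

Multiply R1 by -1/36.
  [   1  3/2  1/3 ]
  [ -24  -36   -8 ]
  [  24   36    8 ]
Add 24 times R1 to R2.
  [  1  3/2  1/3 ]
  [  0    0    0 ]
  [ 24   36    8 ]
Subtract 24 times R1 from R3.
  [ 1  3/2  1/3 ]
  [ 0    0    0 ]
  [ 0    0    0 ]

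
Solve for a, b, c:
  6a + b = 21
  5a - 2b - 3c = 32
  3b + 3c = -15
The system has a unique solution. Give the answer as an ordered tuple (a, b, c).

(4, -3, -2)

Form the augmented matrix and row-reduce:
  [ 6   1   0  |   21 ]
  [ 5  -2  -3  |   32 ]
  [ 0   3   3  |  -15 ]
R1 := 1/6·R1
  [ 1  1/6   0  |  7/2 ]
  [ 5   -2  -3  |   32 ]
  [ 0    3   3  |  -15 ]
R2 := R2 − 5·R1
  [ 1    1/6   0  |   7/2 ]
  [ 0  -17/6  -3  |  29/2 ]
  [ 0      3   3  |   -15 ]
R2 := -6/17·R2
  [ 1  1/6      0  |     7/2 ]
  [ 0    1  18/17  |  -87/17 ]
  [ 0    3      3  |     -15 ]
R3 := R3 − 3·R2
  [ 1  1/6      0  |     7/2 ]
  [ 0    1  18/17  |  -87/17 ]
  [ 0    0  -3/17  |    6/17 ]
R3 := -17/3·R3
  [ 1  1/6      0  |     7/2 ]
  [ 0    1  18/17  |  -87/17 ]
  [ 0    0      1  |      -2 ]
R2 := R2 − 18/17·R3
  [ 1  1/6  0  |  7/2 ]
  [ 0    1  0  |   -3 ]
  [ 0    0  1  |   -2 ]
R1 := R1 − 1/6·R2
  [ 1  0  0  |   4 ]
  [ 0  1  0  |  -3 ]
  [ 0  0  1  |  -2 ]
Reading off the last column: a = 4, b = -3, c = -2.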